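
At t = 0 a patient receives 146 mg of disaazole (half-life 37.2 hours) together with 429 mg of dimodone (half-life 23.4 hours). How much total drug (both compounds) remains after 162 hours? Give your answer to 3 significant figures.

disaazole: 146 × (1/2)^(162/37.2) = 146 × (1/2)^4.3548 ≈ 7.1354 mg.
dimodone: 429 × (1/2)^(162/23.4) = 429 × (1/2)^6.9231 ≈ 3.5351 mg.
Total = 7.1354 + 3.5351 ≈ 10.67 mg.

10.7 mg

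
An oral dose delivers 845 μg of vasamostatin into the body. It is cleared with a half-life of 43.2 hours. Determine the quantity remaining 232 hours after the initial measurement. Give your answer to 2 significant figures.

Number of half-lives: n = 232/43.2 ≈ 5.3704.
Remaining = 845 × (1/2)^5.3704 = 845 × 0.024174 ≈ 20.427 μg.

20 μg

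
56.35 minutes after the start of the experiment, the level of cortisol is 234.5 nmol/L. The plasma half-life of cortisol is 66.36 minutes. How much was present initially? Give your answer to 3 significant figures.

422 nmol/L

Number of half-lives elapsed: n = 56.35/66.36 ≈ 0.84916.
A₀ = A × 2^n = 234.5 × 2^0.84916 = 234.5 × 1.8014 ≈ 422.44 nmol/L.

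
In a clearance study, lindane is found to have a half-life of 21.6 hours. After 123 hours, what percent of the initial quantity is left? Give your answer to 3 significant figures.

1.93%

n = 123/21.6 ≈ 5.6944 half-lives.
Fraction remaining = (1/2)^5.6944 ≈ 0.019311, i.e. 1.9311%.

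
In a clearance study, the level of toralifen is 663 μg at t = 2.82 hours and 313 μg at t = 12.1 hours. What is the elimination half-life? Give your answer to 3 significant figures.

8.57 hours

Over Δt = 12.1 − 2.82 = 9.28 hours, the level fell by a factor of 663/313 ≈ 2.1182.
n = log₂(2.1182) ≈ 1.0828 half-lives, so t½ = 9.28/1.0828 ≈ 8.57 hours.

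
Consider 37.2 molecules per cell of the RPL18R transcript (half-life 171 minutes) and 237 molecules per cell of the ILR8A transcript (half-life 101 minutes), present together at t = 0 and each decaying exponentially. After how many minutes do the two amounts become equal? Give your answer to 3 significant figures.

659 minutes

Set 37.2·(1/2)^(t/171) = 237·(1/2)^(t/101).
Taking log₂: log₂(37.2/237) = t·(1/171 − 1/101).
log₂(0.15696) = -2.6715; 1/171 − 1/101 = -0.004053.
t = -2.6715 / -0.004053 ≈ 659.14 minutes.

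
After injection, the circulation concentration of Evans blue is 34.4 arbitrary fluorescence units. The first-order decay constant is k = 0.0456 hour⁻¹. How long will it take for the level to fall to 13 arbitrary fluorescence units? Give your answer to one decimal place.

21.3 hours

t½ = ln 2 / k = 0.69315 / 0.0456 ≈ 15.201 hours.
Fraction remaining = 13/34.4 ≈ 0.37791.
n = log₂(34.4/13) = ln(2.6462)/ln 2 ≈ 1.4039 half-lives.
t = n × t½ = 1.4039 × 15.201 ≈ 21.34 hours.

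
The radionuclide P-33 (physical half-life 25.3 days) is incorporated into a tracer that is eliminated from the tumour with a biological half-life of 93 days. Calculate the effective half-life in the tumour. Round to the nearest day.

1/t_eff = 1/t_phys + 1/t_biol = 1/25.3 + 1/93 = 0.050278 per day.
t_eff = 25.3 × 93 / (25.3 + 93) ≈ 19.889 days.

20 days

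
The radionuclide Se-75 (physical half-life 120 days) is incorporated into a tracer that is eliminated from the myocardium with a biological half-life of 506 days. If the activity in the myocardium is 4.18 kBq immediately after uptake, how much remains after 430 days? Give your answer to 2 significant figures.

0.19 kBq

1/t_eff = 1/t_phys + 1/t_biol = 1/120 + 1/506 = 0.01031 per day.
t_eff = 120 × 506 / (120 + 506) ≈ 96.997 days.
Remaining = 4.18 × (1/2)^(430/96.997) = 4.18 × (1/2)^4.4331 ≈ 0.19349 kBq.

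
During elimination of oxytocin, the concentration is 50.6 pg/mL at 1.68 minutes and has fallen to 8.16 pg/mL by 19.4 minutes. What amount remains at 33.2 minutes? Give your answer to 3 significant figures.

1.97 pg/mL

Over Δt = 19.4 − 1.68 = 17.72 minutes, the level fell by a factor of 50.6/8.16 ≈ 6.201.
n = log₂(6.201) ≈ 2.6325 half-lives, so t½ = 17.72/2.6325 ≈ 6.7313 minutes.
From t = 19.4 to t = 33.2: 8.16 × (1/2)^((33.2−19.4)/6.7313) ≈ 1.9703 pg/mL.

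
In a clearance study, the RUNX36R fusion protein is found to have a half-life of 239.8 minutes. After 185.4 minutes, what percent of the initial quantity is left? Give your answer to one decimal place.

58.5%

n = 185.4/239.8 ≈ 0.77314 half-lives.
Fraction remaining = (1/2)^0.77314 ≈ 0.58514, i.e. 58.514%.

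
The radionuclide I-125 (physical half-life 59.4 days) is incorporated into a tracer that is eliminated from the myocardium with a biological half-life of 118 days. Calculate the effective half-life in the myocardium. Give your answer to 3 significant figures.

1/t_eff = 1/t_phys + 1/t_biol = 1/59.4 + 1/118 = 0.02531 per day.
t_eff = 59.4 × 118 / (59.4 + 118) ≈ 39.511 days.

39.5 days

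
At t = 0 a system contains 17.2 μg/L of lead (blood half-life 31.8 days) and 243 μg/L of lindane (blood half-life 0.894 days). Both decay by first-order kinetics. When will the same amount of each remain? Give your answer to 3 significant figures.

3.51 days

Set 17.2·(1/2)^(t/31.8) = 243·(1/2)^(t/0.894).
Taking log₂: log₂(17.2/243) = t·(1/31.8 − 1/0.894).
log₂(0.070782) = -3.8205; 1/31.8 − 1/0.894 = -1.0871.
t = -3.8205 / -1.0871 ≈ 3.5143 days.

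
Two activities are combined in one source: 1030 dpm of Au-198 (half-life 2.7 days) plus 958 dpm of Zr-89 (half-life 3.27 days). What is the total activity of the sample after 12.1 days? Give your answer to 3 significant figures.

Au-198: 1030 × (1/2)^(12.1/2.7) = 1030 × (1/2)^4.4815 ≈ 46.108 dpm.
Zr-89: 958 × (1/2)^(12.1/3.27) = 958 × (1/2)^3.7003 ≈ 73.699 dpm.
Total = 46.108 + 73.699 ≈ 119.81 dpm.

120 dpm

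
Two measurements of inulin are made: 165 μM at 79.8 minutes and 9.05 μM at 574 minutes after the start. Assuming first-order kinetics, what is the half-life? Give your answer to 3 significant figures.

118 minutes

Over Δt = 574 − 79.8 = 494.2 minutes, the level fell by a factor of 165/9.05 ≈ 18.232.
n = log₂(18.232) ≈ 4.1884 half-lives, so t½ = 494.2/4.1884 ≈ 117.99 minutes.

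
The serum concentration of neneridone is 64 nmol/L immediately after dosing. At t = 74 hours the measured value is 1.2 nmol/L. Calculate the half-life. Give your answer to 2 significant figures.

A/A₀ = 1.2/64 ≈ 0.01875.
n = log₂(53.333) ≈ 5.737 half-lives elapsed in 74 hours.
t½ = 74/5.737 ≈ 12.899 hours.

13 hours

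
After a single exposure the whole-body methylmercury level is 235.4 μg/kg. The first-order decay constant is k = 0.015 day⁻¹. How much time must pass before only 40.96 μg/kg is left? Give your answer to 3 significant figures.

117 days

t½ = ln 2 / k = 0.69315 / 0.015 ≈ 46.21 days.
Fraction remaining = 40.96/235.4 ≈ 0.174.
n = log₂(235.4/40.96) = ln(5.7471)/ln 2 ≈ 2.5228 half-lives.
t = n × t½ = 2.5228 × 46.21 ≈ 116.58 days.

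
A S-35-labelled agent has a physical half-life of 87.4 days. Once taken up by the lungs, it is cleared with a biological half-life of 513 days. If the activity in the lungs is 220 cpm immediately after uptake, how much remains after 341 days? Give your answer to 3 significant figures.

1/t_eff = 1/t_phys + 1/t_biol = 1/87.4 + 1/513 = 0.013391 per day.
t_eff = 87.4 × 513 / (87.4 + 513) ≈ 74.677 days.
Remaining = 220 × (1/2)^(341/74.677) = 220 × (1/2)^4.5663 ≈ 9.2859 cpm.

9.29 cpm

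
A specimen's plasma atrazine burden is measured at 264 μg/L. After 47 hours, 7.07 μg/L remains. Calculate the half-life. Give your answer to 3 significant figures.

9.00 hours

A/A₀ = 7.07/264 ≈ 0.02678.
n = log₂(37.341) ≈ 5.2227 half-lives elapsed in 47 hours.
t½ = 47/5.2227 ≈ 8.9992 hours.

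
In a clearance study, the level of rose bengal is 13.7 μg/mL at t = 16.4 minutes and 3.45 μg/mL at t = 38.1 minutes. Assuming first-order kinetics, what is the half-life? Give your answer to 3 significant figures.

10.9 minutes

Over Δt = 38.1 − 16.4 = 21.7 minutes, the level fell by a factor of 13.7/3.45 ≈ 3.971.
n = log₂(3.971) ≈ 1.9895 half-lives, so t½ = 21.7/1.9895 ≈ 10.907 minutes.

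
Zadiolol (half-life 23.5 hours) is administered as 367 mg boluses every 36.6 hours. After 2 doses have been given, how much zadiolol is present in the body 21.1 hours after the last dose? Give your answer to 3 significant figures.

The 2 doses were given 57.7, 21.1 hours ago.
Total = 367·(1/2)^(57.7/23.5) + 367·(1/2)^(21.1/23.5)
      = 66.918 + 196.96 ≈ 263.88 mg.

264 mg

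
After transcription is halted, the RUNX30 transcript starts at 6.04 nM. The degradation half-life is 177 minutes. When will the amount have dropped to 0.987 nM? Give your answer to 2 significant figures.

460 minutes

Fraction remaining = 0.987/6.04 ≈ 0.16341.
n = log₂(6.04/0.987) = ln(6.1196)/ln 2 ≈ 2.6134 half-lives.
t = n × t½ = 2.6134 × 177 ≈ 462.58 minutes.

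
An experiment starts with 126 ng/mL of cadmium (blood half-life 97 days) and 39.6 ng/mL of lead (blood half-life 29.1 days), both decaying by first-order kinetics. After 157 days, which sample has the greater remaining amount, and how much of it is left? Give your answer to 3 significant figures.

cadmium: 126 × (1/2)^1.6186 ≈ 41.033 ng/mL.
lead: 39.6 × (1/2)^5.3952 ≈ 0.94098 ng/mL.
Cadmium has more remaining, at ≈ 41.033 ng/mL.

cadmium, 41.0 ng/mL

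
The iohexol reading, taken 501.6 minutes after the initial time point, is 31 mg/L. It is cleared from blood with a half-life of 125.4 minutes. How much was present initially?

496 mg/L

Number of half-lives elapsed: n = 501.6/125.4 ≈ 4.
A₀ = A × 2^n = 31 × 2^4 = 31 × 16 ≈ 496 mg/L.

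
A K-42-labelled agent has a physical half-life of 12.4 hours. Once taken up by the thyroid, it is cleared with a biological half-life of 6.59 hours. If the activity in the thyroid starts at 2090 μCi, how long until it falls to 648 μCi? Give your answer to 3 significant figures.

7.27 hours

1/t_eff = 1/t_phys + 1/t_biol = 1/12.4 + 1/6.59 = 0.23239 per hour.
t_eff = 12.4 × 6.59 / (12.4 + 6.59) ≈ 4.3031 hours.
n = log₂(2090/648) ≈ 1.6894; t = 1.6894 × 4.3031 ≈ 7.2698 hours.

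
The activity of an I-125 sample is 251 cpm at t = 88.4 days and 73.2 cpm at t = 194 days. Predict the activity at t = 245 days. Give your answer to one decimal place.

40.4 cpm

Over Δt = 194 − 88.4 = 105.6 days, the level fell by a factor of 251/73.2 ≈ 3.429.
n = log₂(3.429) ≈ 1.7778 half-lives, so t½ = 105.6/1.7778 ≈ 59.4 days.
From t = 194 to t = 245: 73.2 × (1/2)^((245−194)/59.4) ≈ 40.369 cpm.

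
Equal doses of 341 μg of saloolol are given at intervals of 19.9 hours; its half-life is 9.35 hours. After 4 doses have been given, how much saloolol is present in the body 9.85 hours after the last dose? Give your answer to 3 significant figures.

The 4 doses were given 69.55, 49.65, 29.75, 9.85 hours ago.
Total = 341·(1/2)^(69.55/9.35) + 341·(1/2)^(49.65/9.35) + 341·(1/2)^(29.75/9.35) + 341·(1/2)^(9.85/9.35)
      = 1.9658 + 8.5948 + 37.578 + 164.3 ≈ 212.43 μg.

212 μg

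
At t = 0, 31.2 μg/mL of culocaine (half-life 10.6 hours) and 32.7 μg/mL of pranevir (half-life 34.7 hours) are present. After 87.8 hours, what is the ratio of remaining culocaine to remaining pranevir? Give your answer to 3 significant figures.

0.0177

culocaine: 31.2 × (1/2)^(87.8/10.6) = 31.2 × (1/2)^8.283 ≈ 0.10017 μg/mL.
pranevir: 32.7 × (1/2)^(87.8/34.7) = 32.7 × (1/2)^2.5303 ≈ 5.6606 μg/mL.
Ratio ≈ 0.10017 / 5.6606 ≈ 0.017695.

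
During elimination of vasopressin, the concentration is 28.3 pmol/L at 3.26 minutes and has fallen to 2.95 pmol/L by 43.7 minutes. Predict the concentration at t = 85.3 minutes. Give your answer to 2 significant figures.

Over Δt = 43.7 − 3.26 = 40.44 minutes, the level fell by a factor of 28.3/2.95 ≈ 9.5932.
n = log₂(9.5932) ≈ 3.262 half-lives, so t½ = 40.44/3.262 ≈ 12.397 minutes.
From t = 43.7 to t = 85.3: 2.95 × (1/2)^((85.3−43.7)/12.397) ≈ 0.2882 pmol/L.

0.29 pmol/L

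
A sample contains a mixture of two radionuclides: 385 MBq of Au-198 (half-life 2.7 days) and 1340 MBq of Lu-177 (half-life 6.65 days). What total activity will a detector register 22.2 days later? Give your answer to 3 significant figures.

134 MBq

Au-198: 385 × (1/2)^(22.2/2.7) = 385 × (1/2)^8.2222 ≈ 1.2892 MBq.
Lu-177: 1340 × (1/2)^(22.2/6.65) = 1340 × (1/2)^3.3383 ≈ 132.48 MBq.
Total = 1.2892 + 132.48 ≈ 133.77 MBq.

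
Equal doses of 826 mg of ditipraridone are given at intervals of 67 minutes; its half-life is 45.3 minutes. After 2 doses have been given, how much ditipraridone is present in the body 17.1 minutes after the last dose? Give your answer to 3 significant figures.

864 mg

The 2 doses were given 84.1, 17.1 minutes ago.
Total = 826·(1/2)^(84.1/45.3) + 826·(1/2)^(17.1/45.3)
      = 228.09 + 635.84 ≈ 863.93 mg.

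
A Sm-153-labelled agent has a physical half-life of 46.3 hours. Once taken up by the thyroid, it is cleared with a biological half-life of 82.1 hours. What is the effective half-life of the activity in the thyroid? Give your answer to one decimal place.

29.6 hours

1/t_eff = 1/t_phys + 1/t_biol = 1/46.3 + 1/82.1 = 0.033779 per hour.
t_eff = 46.3 × 82.1 / (46.3 + 82.1) ≈ 29.605 hours.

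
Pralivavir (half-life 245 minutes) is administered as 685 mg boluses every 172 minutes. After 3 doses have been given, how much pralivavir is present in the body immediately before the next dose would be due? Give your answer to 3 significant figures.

839 mg

The 3 doses were given 516, 344, 172 minutes ago.
Total = 685·(1/2)^(516/245) + 685·(1/2)^(344/245) + 685·(1/2)^(172/245)
      = 159.11 + 258.83 + 421.07 ≈ 839.01 mg.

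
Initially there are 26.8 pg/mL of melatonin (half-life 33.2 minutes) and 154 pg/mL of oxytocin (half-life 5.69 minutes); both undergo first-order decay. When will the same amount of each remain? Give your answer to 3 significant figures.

Set 26.8·(1/2)^(t/33.2) = 154·(1/2)^(t/5.69).
Taking log₂: log₂(26.8/154) = t·(1/33.2 − 1/5.69).
log₂(0.17403) = -2.5226; 1/33.2 − 1/5.69 = -0.14563.
t = -2.5226 / -0.14563 ≈ 17.323 minutes.

17.3 minutes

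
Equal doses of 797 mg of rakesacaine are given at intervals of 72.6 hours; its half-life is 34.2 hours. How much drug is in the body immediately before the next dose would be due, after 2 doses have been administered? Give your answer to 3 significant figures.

225 mg

The 2 doses were given 145.2, 72.6 hours ago.
Total = 797·(1/2)^(145.2/34.2) + 797·(1/2)^(72.6/34.2)
      = 42.015 + 182.99 ≈ 225.01 mg.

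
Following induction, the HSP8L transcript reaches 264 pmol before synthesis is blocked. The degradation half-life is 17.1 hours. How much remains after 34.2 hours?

66 pmol

Elapsed time is 2 half-lives (34.2/17.1).
Each half-life halves the amount: 264 × (1/2)^2 = 264/4 = 66 pmol.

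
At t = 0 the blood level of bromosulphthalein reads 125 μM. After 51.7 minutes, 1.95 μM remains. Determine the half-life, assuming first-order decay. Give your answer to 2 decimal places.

8.61 minutes

A/A₀ = 1.95/125 ≈ 0.0156.
n = log₂(64.103) ≈ 6.0023 half-lives elapsed in 51.7 minutes.
t½ = 51.7/6.0023 ≈ 8.6134 minutes.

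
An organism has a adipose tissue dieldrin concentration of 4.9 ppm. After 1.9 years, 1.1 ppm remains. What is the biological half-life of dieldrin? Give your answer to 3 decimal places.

0.882 years

A/A₀ = 1.1/4.9 ≈ 0.22449.
n = log₂(4.4545) ≈ 2.1553 half-lives elapsed in 1.9 years.
t½ = 1.9/2.1553 ≈ 0.88156 years.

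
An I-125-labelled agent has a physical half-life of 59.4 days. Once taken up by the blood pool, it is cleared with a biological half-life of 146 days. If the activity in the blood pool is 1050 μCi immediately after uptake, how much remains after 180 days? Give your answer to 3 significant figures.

54.7 μCi

1/t_eff = 1/t_phys + 1/t_biol = 1/59.4 + 1/146 = 0.023684 per day.
t_eff = 59.4 × 146 / (59.4 + 146) ≈ 42.222 days.
Remaining = 1050 × (1/2)^(180/42.222) = 1050 × (1/2)^4.2632 ≈ 54.682 μCi.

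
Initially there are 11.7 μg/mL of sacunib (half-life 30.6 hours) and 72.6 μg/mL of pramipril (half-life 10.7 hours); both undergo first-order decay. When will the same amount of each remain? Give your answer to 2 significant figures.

43 hours

Set 11.7·(1/2)^(t/30.6) = 72.6·(1/2)^(t/10.7).
Taking log₂: log₂(11.7/72.6) = t·(1/30.6 − 1/10.7).
log₂(0.16116) = -2.6335; 1/30.6 − 1/10.7 = -0.060778.
t = -2.6335 / -0.060778 ≈ 43.329 hours.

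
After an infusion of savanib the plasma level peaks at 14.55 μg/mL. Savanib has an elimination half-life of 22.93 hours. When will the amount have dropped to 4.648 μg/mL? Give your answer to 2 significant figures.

38 hours

Fraction remaining = 4.648/14.55 ≈ 0.31945.
n = log₂(14.55/4.648) = ln(3.1304)/ln 2 ≈ 1.6463 half-lives.
t = n × t½ = 1.6463 × 22.93 ≈ 37.751 hours.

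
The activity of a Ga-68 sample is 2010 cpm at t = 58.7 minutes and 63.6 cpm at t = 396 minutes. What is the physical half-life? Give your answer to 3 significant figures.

Over Δt = 396 − 58.7 = 337.3 minutes, the level fell by a factor of 2010/63.6 ≈ 31.604.
n = log₂(31.604) ≈ 4.982 half-lives, so t½ = 337.3/4.982 ≈ 67.703 minutes.

67.7 minutes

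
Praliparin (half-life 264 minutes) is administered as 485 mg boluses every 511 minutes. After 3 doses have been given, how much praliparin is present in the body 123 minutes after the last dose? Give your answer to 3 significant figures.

The 3 doses were given 1145, 634, 123 minutes ago.
Total = 485·(1/2)^(1145/264) + 485·(1/2)^(634/264) + 485·(1/2)^(123/264)
      = 23.996 + 91.794 + 351.15 ≈ 466.94 mg.

467 mg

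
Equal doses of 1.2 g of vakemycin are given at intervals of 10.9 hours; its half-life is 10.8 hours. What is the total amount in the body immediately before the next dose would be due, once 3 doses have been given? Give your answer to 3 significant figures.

1.04 g

The 3 doses were given 32.7, 21.8, 10.9 hours ago.
Total = 1.2·(1/2)^(32.7/10.8) + 1.2·(1/2)^(21.8/10.8) + 1.2·(1/2)^(10.9/10.8)
      = 0.14714 + 0.29617 + 0.59616 ≈ 1.0395 g.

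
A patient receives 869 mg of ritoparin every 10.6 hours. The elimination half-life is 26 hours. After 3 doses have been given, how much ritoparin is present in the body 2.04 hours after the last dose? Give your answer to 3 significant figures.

1910 mg

The 3 doses were given 23.24, 12.64, 2.04 hours ago.
Total = 869·(1/2)^(23.24/26) + 869·(1/2)^(12.64/26) + 869·(1/2)^(2.04/26)
      = 467.68 + 620.4 + 823 ≈ 1911.1 mg.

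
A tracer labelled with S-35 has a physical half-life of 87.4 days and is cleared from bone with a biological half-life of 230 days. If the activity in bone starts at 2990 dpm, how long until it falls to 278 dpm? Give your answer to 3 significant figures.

1/t_eff = 1/t_phys + 1/t_biol = 1/87.4 + 1/230 = 0.015789 per day.
t_eff = 87.4 × 230 / (87.4 + 230) ≈ 63.333 days.
n = log₂(2990/278) ≈ 3.427; t = 3.427 × 63.333 ≈ 217.04 days.

217 days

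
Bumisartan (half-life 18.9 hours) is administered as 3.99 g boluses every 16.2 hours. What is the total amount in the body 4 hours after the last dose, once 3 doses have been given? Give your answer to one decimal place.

6.4 g

The 3 doses were given 36.4, 20.2, 4 hours ago.
Total = 3.99·(1/2)^(36.4/18.9) + 3.99·(1/2)^(20.2/18.9) + 3.99·(1/2)^(4/18.9)
      = 1.0501 + 1.9021 + 3.4456 ≈ 6.3978 g.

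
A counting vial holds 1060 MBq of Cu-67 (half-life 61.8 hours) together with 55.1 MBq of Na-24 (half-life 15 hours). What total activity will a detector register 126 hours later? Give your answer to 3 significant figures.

Cu-67: 1060 × (1/2)^(126/61.8) = 1060 × (1/2)^2.0388 ≈ 257.96 MBq.
Na-24: 55.1 × (1/2)^(126/15) = 55.1 × (1/2)^8.4 ≈ 0.16312 MBq.
Total = 257.96 + 0.16312 ≈ 258.12 MBq.

258 MBq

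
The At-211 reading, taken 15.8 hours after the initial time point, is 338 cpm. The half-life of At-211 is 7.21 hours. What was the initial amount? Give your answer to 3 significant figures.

1540 cpm

Number of half-lives elapsed: n = 15.8/7.21 ≈ 2.1914.
A₀ = A × 2^n = 338 × 2^2.1914 = 338 × 4.5675 ≈ 1543.8 cpm.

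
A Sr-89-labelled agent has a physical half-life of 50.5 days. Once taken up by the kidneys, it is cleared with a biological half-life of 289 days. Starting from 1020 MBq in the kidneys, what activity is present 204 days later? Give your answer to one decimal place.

1/t_eff = 1/t_phys + 1/t_biol = 1/50.5 + 1/289 = 0.023262 per day.
t_eff = 50.5 × 289 / (50.5 + 289) ≈ 42.988 days.
Remaining = 1020 × (1/2)^(204/42.988) = 1020 × (1/2)^4.7455 ≈ 38.025 MBq.

38.0 MBq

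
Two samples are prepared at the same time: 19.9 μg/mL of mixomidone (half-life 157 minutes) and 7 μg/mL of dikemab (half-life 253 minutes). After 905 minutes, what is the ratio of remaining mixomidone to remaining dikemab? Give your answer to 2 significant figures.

0.62

mixomidone: 19.9 × (1/2)^(905/157) = 19.9 × (1/2)^5.7643 ≈ 0.36611 μg/mL.
dikemab: 7 × (1/2)^(905/253) = 7 × (1/2)^3.5771 ≈ 0.58653 μg/mL.
Ratio ≈ 0.36611 / 0.58653 ≈ 0.6242.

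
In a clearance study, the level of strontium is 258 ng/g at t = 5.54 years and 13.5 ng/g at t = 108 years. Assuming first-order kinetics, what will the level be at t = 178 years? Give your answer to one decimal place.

1.8 ng/g

Over Δt = 108 − 5.54 = 102.46 years, the level fell by a factor of 258/13.5 ≈ 19.111.
n = log₂(19.111) ≈ 4.2563 half-lives, so t½ = 102.46/4.2563 ≈ 24.072 years.
From t = 108 to t = 178: 13.5 × (1/2)^((178−108)/24.072) ≈ 1.7987 ng/g.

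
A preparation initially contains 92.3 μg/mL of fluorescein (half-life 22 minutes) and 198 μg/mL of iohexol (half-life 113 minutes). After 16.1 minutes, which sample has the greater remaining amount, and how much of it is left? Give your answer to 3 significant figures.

fluorescein: 92.3 × (1/2)^0.73182 ≈ 55.578 μg/mL.
iohexol: 198 × (1/2)^0.14248 ≈ 179.38 μg/mL.
Iohexol has more remaining, at ≈ 179.38 μg/mL.

iohexol, 179 μg/mL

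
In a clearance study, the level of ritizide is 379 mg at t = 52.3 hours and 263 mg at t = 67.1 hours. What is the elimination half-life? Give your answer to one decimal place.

28.1 hours

Over Δt = 67.1 − 52.3 = 14.8 hours, the level fell by a factor of 379/263 ≈ 1.4411.
n = log₂(1.4411) ≈ 0.52714 half-lives, so t½ = 14.8/0.52714 ≈ 28.076 hours.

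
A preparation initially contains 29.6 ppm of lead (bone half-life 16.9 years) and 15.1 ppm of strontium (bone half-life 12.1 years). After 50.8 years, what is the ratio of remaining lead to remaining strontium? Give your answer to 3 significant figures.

lead: 29.6 × (1/2)^(50.8/16.9) = 29.6 × (1/2)^3.0059 ≈ 3.6849 ppm.
strontium: 15.1 × (1/2)^(50.8/12.1) = 15.1 × (1/2)^4.1983 ≈ 0.82252 ppm.
Ratio ≈ 3.6849 / 0.82252 ≈ 4.4799.

4.48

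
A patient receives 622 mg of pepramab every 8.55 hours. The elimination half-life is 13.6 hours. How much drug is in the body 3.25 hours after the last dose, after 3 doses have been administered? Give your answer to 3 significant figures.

1090 mg

The 3 doses were given 20.35, 11.8, 3.25 hours ago.
Total = 622·(1/2)^(20.35/13.6) + 622·(1/2)^(11.8/13.6) + 622·(1/2)^(3.25/13.6)
      = 220.47 + 340.88 + 527.05 ≈ 1088.4 mg.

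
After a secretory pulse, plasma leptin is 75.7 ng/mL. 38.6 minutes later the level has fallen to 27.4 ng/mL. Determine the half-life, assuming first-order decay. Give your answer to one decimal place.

26.3 minutes

A/A₀ = 27.4/75.7 ≈ 0.36196.
n = log₂(2.7628) ≈ 1.4661 half-lives elapsed in 38.6 minutes.
t½ = 38.6/1.4661 ≈ 26.328 minutes.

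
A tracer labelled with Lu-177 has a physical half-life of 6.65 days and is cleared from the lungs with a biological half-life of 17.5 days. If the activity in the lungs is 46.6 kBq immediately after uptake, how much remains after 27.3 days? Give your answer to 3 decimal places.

0.918 kBq

1/t_eff = 1/t_phys + 1/t_biol = 1/6.65 + 1/17.5 = 0.20752 per day.
t_eff = 6.65 × 17.5 / (6.65 + 17.5) ≈ 4.8188 days.
Remaining = 46.6 × (1/2)^(27.3/4.8188) = 46.6 × (1/2)^5.6653 ≈ 0.91827 kBq.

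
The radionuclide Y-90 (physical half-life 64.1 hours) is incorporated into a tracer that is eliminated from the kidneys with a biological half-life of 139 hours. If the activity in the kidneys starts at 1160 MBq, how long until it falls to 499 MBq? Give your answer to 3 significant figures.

1/t_eff = 1/t_phys + 1/t_biol = 1/64.1 + 1/139 = 0.022795 per hour.
t_eff = 64.1 × 139 / (64.1 + 139) ≈ 43.87 hours.
n = log₂(1160/499) ≈ 1.217; t = 1.217 × 43.87 ≈ 53.39 hours.

53.4 hours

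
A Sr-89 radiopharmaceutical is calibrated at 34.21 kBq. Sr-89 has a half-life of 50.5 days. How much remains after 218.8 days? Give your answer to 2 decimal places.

Number of half-lives: n = 218.8/50.5 ≈ 4.3327.
Remaining = 34.21 × (1/2)^4.3327 = 34.21 × 0.049629 ≈ 1.6978 kBq.

1.70 kBq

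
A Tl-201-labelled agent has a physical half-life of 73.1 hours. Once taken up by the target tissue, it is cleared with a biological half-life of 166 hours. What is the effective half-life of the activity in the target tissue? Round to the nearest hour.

51 hours

1/t_eff = 1/t_phys + 1/t_biol = 1/73.1 + 1/166 = 0.019704 per hour.
t_eff = 73.1 × 166 / (73.1 + 166) ≈ 50.751 hours.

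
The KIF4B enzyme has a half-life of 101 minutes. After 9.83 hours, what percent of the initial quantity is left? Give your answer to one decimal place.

1.7%

9.83 hours = 589.8 minutes.
n = 589.8/101 ≈ 5.8396 half-lives.
Fraction remaining = (1/2)^5.8396 ≈ 0.017462, i.e. 1.7462%.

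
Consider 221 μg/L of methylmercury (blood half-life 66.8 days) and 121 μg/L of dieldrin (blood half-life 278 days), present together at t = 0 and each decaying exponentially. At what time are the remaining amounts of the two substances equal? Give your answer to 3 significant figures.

76.4 days

Set 221·(1/2)^(t/66.8) = 121·(1/2)^(t/278).
Taking log₂: log₂(221/121) = t·(1/66.8 − 1/278).
log₂(1.8264) = 0.86904; 1/66.8 − 1/278 = 0.011373.
t = 0.86904 / 0.011373 ≈ 76.413 days.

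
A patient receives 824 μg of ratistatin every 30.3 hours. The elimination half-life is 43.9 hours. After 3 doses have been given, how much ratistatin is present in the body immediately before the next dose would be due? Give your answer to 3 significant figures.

1020 μg

The 3 doses were given 90.9, 60.6, 30.3 hours ago.
Total = 824·(1/2)^(90.9/43.9) + 824·(1/2)^(60.6/43.9) + 824·(1/2)^(30.3/43.9)
      = 196.16 + 316.51 + 510.69 ≈ 1023.4 μg.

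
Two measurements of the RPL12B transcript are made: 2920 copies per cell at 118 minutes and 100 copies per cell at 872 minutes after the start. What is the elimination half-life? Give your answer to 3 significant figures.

Over Δt = 872 − 118 = 754 minutes, the level fell by a factor of 2920/100 ≈ 29.2.
n = log₂(29.2) ≈ 4.8679 half-lives, so t½ = 754/4.8679 ≈ 154.89 minutes.

155 minutes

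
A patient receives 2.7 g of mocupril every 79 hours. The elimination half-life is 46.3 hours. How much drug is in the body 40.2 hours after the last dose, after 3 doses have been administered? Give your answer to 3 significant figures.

2.07 g

The 3 doses were given 198.2, 119.2, 40.2 hours ago.
Total = 2.7·(1/2)^(198.2/46.3) + 2.7·(1/2)^(119.2/46.3) + 2.7·(1/2)^(40.2/46.3)
      = 0.13891 + 0.45327 + 1.4791 ≈ 2.0713 g.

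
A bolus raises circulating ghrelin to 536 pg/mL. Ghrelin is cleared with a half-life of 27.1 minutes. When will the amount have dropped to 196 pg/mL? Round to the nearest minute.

39 minutes

Fraction remaining = 196/536 ≈ 0.36567.
n = log₂(536/196) = ln(2.7347)/ln 2 ≈ 1.4514 half-lives.
t = n × t½ = 1.4514 × 27.1 ≈ 39.332 minutes.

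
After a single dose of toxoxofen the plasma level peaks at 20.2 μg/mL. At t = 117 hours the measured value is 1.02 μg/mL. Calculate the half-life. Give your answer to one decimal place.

27.2 hours

A/A₀ = 1.02/20.2 ≈ 0.050495.
n = log₂(19.804) ≈ 4.3077 half-lives elapsed in 117 hours.
t½ = 117/4.3077 ≈ 27.161 hours.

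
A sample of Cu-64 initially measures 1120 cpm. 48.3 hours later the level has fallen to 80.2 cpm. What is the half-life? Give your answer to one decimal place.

A/A₀ = 80.2/1120 ≈ 0.071607.
n = log₂(13.965) ≈ 3.8038 half-lives elapsed in 48.3 hours.
t½ = 48.3/3.8038 ≈ 12.698 hours.

12.7 hours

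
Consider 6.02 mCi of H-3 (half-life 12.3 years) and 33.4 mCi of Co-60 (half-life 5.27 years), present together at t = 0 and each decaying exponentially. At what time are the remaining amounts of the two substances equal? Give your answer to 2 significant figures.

23 years

Set 6.02·(1/2)^(t/12.3) = 33.4·(1/2)^(t/5.27).
Taking log₂: log₂(6.02/33.4) = t·(1/12.3 − 1/5.27).
log₂(0.18024) = -2.472; 1/12.3 − 1/5.27 = -0.10845.
t = -2.472 / -0.10845 ≈ 22.794 years.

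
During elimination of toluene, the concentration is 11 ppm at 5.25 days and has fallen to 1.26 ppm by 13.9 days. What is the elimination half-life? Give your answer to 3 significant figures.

Over Δt = 13.9 − 5.25 = 8.65 days, the level fell by a factor of 11/1.26 ≈ 8.7302.
n = log₂(8.7302) ≈ 3.126 half-lives, so t½ = 8.65/3.126 ≈ 2.7671 days.

2.77 days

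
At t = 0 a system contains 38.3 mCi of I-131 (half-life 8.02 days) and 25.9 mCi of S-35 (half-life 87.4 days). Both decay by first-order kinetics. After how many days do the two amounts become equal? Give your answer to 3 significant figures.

Set 38.3·(1/2)^(t/8.02) = 25.9·(1/2)^(t/87.4).
Taking log₂: log₂(38.3/25.9) = t·(1/8.02 − 1/87.4).
log₂(1.4788) = 0.56439; 1/8.02 − 1/87.4 = 0.11325.
t = 0.56439 / 0.11325 ≈ 4.9837 days.

4.98 days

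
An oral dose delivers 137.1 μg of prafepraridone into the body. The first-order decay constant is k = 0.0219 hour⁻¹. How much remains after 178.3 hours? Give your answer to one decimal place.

2.8 μg

t½ = ln 2 / k = 0.69315 / 0.0219 ≈ 31.651 hours.
Number of half-lives: n = 178.3/31.651 ≈ 5.6334.
Remaining = 137.1 × (1/2)^5.6334 = 137.1 × 0.020146 ≈ 2.762 μg.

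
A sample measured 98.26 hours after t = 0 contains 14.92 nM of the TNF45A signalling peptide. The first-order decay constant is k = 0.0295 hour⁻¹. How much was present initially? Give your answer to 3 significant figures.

271 nM

t½ = ln 2 / k = 0.69315 / 0.0295 ≈ 23.497 hours.
Number of half-lives elapsed: n = 98.26/23.497 ≈ 4.1819.
A₀ = A × 2^n = 14.92 × 2^4.1819 = 14.92 × 18.15 ≈ 270.8 nM.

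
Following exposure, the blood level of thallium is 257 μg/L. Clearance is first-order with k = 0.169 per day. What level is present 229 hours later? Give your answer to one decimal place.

t½ = ln 2 / k = 0.69315 / 0.169 ≈ 4.1015 days.
Convert the elapsed time: 229 hours = 9.54167 days.
Number of half-lives: n = 9.54167/4.1015 ≈ 2.3264.
Remaining = 257 × (1/2)^2.3264 = 257 × 0.19938 ≈ 51.241 μg/L.

51.2 μg/L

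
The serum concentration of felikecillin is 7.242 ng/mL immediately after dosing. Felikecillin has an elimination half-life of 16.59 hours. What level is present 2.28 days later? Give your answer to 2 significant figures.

Convert the elapsed time: 2.28 days = 54.72 hours.
Number of half-lives: n = 54.72/16.59 ≈ 3.2984.
Remaining = 7.242 × (1/2)^3.2984 = 7.242 × 0.10165 ≈ 0.73612 ng/mL.

0.74 ng/mL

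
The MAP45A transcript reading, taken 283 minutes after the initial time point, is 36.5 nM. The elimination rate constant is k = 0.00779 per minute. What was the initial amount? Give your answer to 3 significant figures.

331 nM

t½ = ln 2 / k = 0.69315 / 0.00779 ≈ 88.979 minutes.
Number of half-lives elapsed: n = 283/88.979 ≈ 3.1805.
A₀ = A × 2^n = 36.5 × 2^3.1805 = 36.5 × 9.0664 ≈ 330.92 nM.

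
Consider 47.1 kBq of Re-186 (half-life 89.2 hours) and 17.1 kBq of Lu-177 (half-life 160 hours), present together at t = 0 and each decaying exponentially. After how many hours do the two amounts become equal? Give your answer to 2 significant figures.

Set 47.1·(1/2)^(t/89.2) = 17.1·(1/2)^(t/160).
Taking log₂: log₂(47.1/17.1) = t·(1/89.2 − 1/160).
log₂(2.7544) = 1.4617; 1/89.2 − 1/160 = 0.0049608.
t = 1.4617 / 0.0049608 ≈ 294.66 hours.

290 hours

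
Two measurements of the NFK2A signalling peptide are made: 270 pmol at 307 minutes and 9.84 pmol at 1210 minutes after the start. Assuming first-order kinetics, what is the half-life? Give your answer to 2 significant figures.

190 minutes

Over Δt = 1210 − 307 = 903 minutes, the level fell by a factor of 270/9.84 ≈ 27.439.
n = log₂(27.439) ≈ 4.7782 half-lives, so t½ = 903/4.7782 ≈ 188.98 minutes.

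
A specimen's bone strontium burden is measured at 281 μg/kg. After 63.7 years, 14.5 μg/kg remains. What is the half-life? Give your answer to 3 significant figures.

14.9 years

A/A₀ = 14.5/281 ≈ 0.051601.
n = log₂(19.379) ≈ 4.2764 half-lives elapsed in 63.7 years.
t½ = 63.7/4.2764 ≈ 14.896 years.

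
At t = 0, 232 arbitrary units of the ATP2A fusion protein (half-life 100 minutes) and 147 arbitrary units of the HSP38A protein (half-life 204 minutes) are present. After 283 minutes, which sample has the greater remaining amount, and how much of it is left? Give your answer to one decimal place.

HSP38A protein, 56.2 arbitrary units

ATP2A fusion protein: 232 × (1/2)^2.83 ≈ 32.627 arbitrary units.
HSP38A protein: 147 × (1/2)^1.3873 ≈ 56.197 arbitrary units.
HSP38A protein has more remaining, at ≈ 56.197 arbitrary units.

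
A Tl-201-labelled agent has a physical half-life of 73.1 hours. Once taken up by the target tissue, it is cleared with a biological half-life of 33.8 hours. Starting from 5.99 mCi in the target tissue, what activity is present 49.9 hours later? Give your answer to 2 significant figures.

1/t_eff = 1/t_phys + 1/t_biol = 1/73.1 + 1/33.8 = 0.043266 per hour.
t_eff = 73.1 × 33.8 / (73.1 + 33.8) ≈ 23.113 hours.
Remaining = 5.99 × (1/2)^(49.9/23.113) = 5.99 × (1/2)^2.159 ≈ 1.3413 mCi.

1.3 mCi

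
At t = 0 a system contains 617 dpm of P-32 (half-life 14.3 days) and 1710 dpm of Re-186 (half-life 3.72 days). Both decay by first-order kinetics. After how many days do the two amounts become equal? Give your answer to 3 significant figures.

Set 617·(1/2)^(t/14.3) = 1710·(1/2)^(t/3.72).
Taking log₂: log₂(617/1710) = t·(1/14.3 − 1/3.72).
log₂(0.36082) = -1.4707; 1/14.3 − 1/3.72 = -0.19889.
t = -1.4707 / -0.19889 ≈ 7.3944 days.

7.39 days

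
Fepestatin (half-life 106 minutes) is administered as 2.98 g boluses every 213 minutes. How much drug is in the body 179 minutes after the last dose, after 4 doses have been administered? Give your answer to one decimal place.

The 4 doses were given 818, 605, 392, 179 minutes ago.
Total = 2.98·(1/2)^(818/106) + 2.98·(1/2)^(605/106) + 2.98·(1/2)^(392/106) + 2.98·(1/2)^(179/106)
      = 0.014164 + 0.057026 + 0.2296 + 0.92443 ≈ 1.2252 g.

1.2 g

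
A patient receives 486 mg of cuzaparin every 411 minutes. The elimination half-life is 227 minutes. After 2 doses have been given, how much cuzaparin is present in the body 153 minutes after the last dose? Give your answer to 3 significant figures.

The 2 doses were given 564, 153 minutes ago.
Total = 486·(1/2)^(564/227) + 486·(1/2)^(153/227)
      = 86.837 + 304.61 ≈ 391.44 mg.

391 mg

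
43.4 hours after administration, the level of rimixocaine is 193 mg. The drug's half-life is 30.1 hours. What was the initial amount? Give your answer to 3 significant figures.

Number of half-lives elapsed: n = 43.4/30.1 ≈ 1.4419.
A₀ = A × 2^n = 193 × 2^1.4419 = 193 × 2.7167 ≈ 524.32 mg.

524 mg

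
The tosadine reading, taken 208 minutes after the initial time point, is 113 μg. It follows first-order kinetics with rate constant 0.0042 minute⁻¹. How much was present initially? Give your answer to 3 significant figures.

271 μg

t½ = ln 2 / k = 0.69315 / 0.0042 ≈ 165.04 minutes.
Number of half-lives elapsed: n = 208/165.04 ≈ 1.2603.
A₀ = A × 2^n = 113 × 2^1.2603 = 113 × 2.3955 ≈ 270.69 μg.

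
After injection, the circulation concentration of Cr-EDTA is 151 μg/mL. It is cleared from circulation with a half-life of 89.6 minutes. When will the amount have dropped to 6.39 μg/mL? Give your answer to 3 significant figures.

409 minutes

Fraction remaining = 6.39/151 ≈ 0.042318.
n = log₂(151/6.39) = ln(23.631)/ln 2 ≈ 4.5626 half-lives.
t = n × t½ = 4.5626 × 89.6 ≈ 408.81 minutes.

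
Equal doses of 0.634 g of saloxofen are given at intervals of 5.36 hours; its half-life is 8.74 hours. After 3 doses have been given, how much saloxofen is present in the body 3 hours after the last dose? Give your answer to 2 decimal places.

1.04 g

The 3 doses were given 13.72, 8.36, 3 hours ago.
Total = 0.634·(1/2)^(13.72/8.74) + 0.634·(1/2)^(8.36/8.74) + 0.634·(1/2)^(3/8.74)
      = 0.21357 + 0.3267 + 0.49976 ≈ 1.04 g.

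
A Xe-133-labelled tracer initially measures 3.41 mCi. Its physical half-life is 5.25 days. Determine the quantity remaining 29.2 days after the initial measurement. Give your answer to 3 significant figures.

0.0722 mCi

Number of half-lives: n = 29.2/5.25 ≈ 5.5619.
Remaining = 3.41 × (1/2)^5.5619 = 3.41 × 0.021169 ≈ 0.072186 mCi.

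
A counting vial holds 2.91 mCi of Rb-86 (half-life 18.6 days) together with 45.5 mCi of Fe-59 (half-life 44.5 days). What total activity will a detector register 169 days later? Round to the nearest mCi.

3 mCi

Rb-86: 2.91 × (1/2)^(169/18.6) = 2.91 × (1/2)^9.086 ≈ 0.0053546 mCi.
Fe-59: 45.5 × (1/2)^(169/44.5) = 45.5 × (1/2)^3.7978 ≈ 3.2717 mCi.
Total = 0.0053546 + 3.2717 ≈ 3.2771 mCi.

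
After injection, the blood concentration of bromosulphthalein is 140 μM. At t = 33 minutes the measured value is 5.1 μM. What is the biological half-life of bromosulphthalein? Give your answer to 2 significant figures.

A/A₀ = 5.1/140 ≈ 0.036429.
n = log₂(27.451) ≈ 4.7788 half-lives elapsed in 33 minutes.
t½ = 33/4.7788 ≈ 6.9055 minutes.

6.9 minutes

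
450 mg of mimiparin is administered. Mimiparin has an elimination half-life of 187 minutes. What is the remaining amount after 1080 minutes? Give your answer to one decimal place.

Number of half-lives: n = 1080/187 ≈ 5.7754.
Remaining = 450 × (1/2)^5.7754 = 450 × 0.018257 ≈ 8.2157 mg.

8.2 mg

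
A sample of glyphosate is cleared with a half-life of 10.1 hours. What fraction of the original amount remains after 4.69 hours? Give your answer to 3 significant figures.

n = 4.69/10.1 ≈ 0.46436 half-lives.
Fraction remaining = (1/2)^0.46436 ≈ 0.72479.

0.725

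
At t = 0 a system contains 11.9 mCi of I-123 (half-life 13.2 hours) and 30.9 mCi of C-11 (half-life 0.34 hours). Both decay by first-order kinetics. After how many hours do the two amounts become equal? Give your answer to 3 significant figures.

0.480 hours

Set 11.9·(1/2)^(t/13.2) = 30.9·(1/2)^(t/0.34).
Taking log₂: log₂(11.9/30.9) = t·(1/13.2 − 1/0.34).
log₂(0.38511) = -1.3766; 1/13.2 − 1/0.34 = -2.8654.
t = -1.3766 / -2.8654 ≈ 0.48043 hours.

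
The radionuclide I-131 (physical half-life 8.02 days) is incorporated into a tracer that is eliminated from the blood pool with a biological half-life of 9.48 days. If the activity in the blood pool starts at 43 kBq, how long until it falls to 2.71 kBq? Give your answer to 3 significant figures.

17.3 days

1/t_eff = 1/t_phys + 1/t_biol = 1/8.02 + 1/9.48 = 0.23017 per day.
t_eff = 8.02 × 9.48 / (8.02 + 9.48) ≈ 4.3445 days.
n = log₂(43/2.71) ≈ 3.988; t = 3.988 × 4.3445 ≈ 17.326 days.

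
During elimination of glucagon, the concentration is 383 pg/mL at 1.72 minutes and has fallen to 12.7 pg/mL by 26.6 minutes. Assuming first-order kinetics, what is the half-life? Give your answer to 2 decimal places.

5.06 minutes

Over Δt = 26.6 − 1.72 = 24.88 minutes, the level fell by a factor of 383/12.7 ≈ 30.157.
n = log₂(30.157) ≈ 4.9144 half-lives, so t½ = 24.88/4.9144 ≈ 5.0626 minutes.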